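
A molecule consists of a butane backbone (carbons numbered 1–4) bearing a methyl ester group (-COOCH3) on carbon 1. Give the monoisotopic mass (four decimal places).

Atom tally by fragment:
  CH3OOCCH2 → C:3 H:5 O:2
  CH2 → C:1 H:2
  CH2 → C:1 H:2
  CH3 → C:1 H:3
Element totals:
  C: 6
  H: 12
  O: 2
Molecular formula: C6H12O2.
  M = 6(12.0) + 12(1.007825) + 2(15.994915)
    = 72.000000 + 12.093900 + 31.989830 = 116.083730

116.0837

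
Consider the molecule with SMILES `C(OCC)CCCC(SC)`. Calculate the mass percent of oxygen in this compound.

Atom tally by fragment:
  C2H5OCH2 → C:3 H:7 O:1
  CH2 → C:1 H:2
  CH2 → C:1 H:2
  CH2 → C:1 H:2
  CH2SCH3 → C:2 H:5 S:1
Element totals:
  C: 8
  H: 18
  O: 1
  S: 1
Molecular formula: C8H18OS.
Molar mass = 162.291 g/mol.
Mass from O: 1 × 15.999 = 15.999 g/mol.
%O = 15.999 / 162.291 × 100 = 9.86%.

9.86%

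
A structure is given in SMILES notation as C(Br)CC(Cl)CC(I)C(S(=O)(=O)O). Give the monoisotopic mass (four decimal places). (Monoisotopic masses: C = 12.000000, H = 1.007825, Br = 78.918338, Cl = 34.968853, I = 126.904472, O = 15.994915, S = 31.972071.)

Atom tally by fragment:
  BrCH2 → C:1 H:2 Br:1
  CH2 → C:1 H:2
  CH(Cl) → C:1 H:1 Cl:1
  CH2 → C:1 H:2
  CH(I) → C:1 H:1 I:1
  CH2SO3H → C:1 H:3 S:1 O:3
Element totals:
  C: 6
  H: 11
  Br: 1
  Cl: 1
  I: 1
  O: 3
  S: 1
Molecular formula: C6H11BrClIO3S.
  M = 6(12.0) + 11(1.007825) + 78.918338 + 34.968853 + 126.904472 + 3(15.994915) + 31.972071
    = 72.000000 + 11.086075 + 78.918338 + 34.968853 + 126.904472 + 47.984745 + 31.972071 = 403.834554

403.8346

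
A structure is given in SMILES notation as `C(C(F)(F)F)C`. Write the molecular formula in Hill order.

Atom tally by fragment:
  F3CCH2 → C:2 H:2 F:3
  CH3 → C:1 H:3
Element totals:
  C: 3
  H: 5
  F: 3

C3H5F3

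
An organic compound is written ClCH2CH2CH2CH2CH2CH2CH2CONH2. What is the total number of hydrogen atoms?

16

Atom tally by fragment:
  ClCH2 → C:1 H:2 Cl:1
  CH2 → C:1 H:2
  CH2 → C:1 H:2
  CH2 → C:1 H:2
  CH2 → C:1 H:2
  CH2 → C:1 H:2
  CH2CONH2 → C:2 H:4 O:1 N:1
Element totals:
  C: 8
  H: 16
  Cl: 1
  N: 1
  O: 1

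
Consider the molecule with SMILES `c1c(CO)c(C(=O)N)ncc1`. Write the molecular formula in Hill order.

C7H8N2O2

Atom tally by fragment:
  pyridine ring core → C:5 H:5 N:1
  (− 2 ring H displaced by substituents)
  + CH2OH → C:1 H:3 O:1
  + CONH2 → C:1 H:2 O:1 N:1
Element totals:
  C: 7
  H: 8
  N: 2
  O: 2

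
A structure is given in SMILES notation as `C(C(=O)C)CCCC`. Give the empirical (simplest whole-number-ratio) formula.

Atom tally by fragment:
  CH3COCH2 → C:3 H:5 O:1
  CH2 → C:1 H:2
  CH2 → C:1 H:2
  CH2 → C:1 H:2
  CH3 → C:1 H:3
Element totals:
  C: 7
  H: 14
  O: 1
Molecular formula: C7H14O.
gcd of subscripts (7, 14, 1) = 1, so the empirical formula equals the molecular formula.

C7H14O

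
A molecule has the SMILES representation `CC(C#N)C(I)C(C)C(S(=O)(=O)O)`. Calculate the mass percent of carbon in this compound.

26.51%

Atom tally by fragment:
  CH3 → C:1 H:3
  CH(CN) → C:2 H:1 N:1
  CH(I) → C:1 H:1 I:1
  CH(CH3) → C:2 H:4
  CH2SO3H → C:1 H:3 S:1 O:3
Element totals:
  C: 7
  H: 12
  I: 1
  N: 1
  O: 3
  S: 1
Molecular formula: C7H12INO3S.
Molar mass = 317.141 g/mol.
Mass from C: 7 × 12.011 = 84.077 g/mol.
%C = 84.077 / 317.141 × 100 = 26.51%.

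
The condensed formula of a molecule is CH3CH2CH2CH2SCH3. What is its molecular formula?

Atom tally by fragment:
  CH3 → C:1 H:3
  CH2 → C:1 H:2
  CH2 → C:1 H:2
  CH2SCH3 → C:2 H:5 S:1
Element totals:
  C: 5
  H: 12
  S: 1

C5H12S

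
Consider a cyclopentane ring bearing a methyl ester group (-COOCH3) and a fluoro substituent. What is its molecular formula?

C7H11FO2

Atom tally by fragment:
  cyclopentane ring core → C:5 H:10
  (− 2 ring H displaced by substituents)
  + COOCH3 → C:2 H:3 O:2
  + F → F:1
Element totals:
  C: 7
  H: 11
  F: 1
  O: 2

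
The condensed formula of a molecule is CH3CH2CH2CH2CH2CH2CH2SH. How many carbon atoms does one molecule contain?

7

Element totals:
  C: 7
  H: 16
  S: 1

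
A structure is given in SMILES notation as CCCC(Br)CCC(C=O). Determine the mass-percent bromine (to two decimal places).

38.58%

Atom tally by fragment:
  CH3 → C:1 H:3
  CH2 → C:1 H:2
  CH2 → C:1 H:2
  CH(Br) → C:1 H:1 Br:1
  CH2 → C:1 H:2
  CH2 → C:1 H:2
  CH2CHO → C:2 H:3 O:1
Element totals:
  C: 8
  H: 15
  Br: 1
  O: 1
Molecular formula: C8H15BrO.
Molar mass = 207.111 g/mol.
Mass from Br: 1 × 79.904 = 79.904 g/mol.
%Br = 79.904 / 207.111 × 100 = 38.58%.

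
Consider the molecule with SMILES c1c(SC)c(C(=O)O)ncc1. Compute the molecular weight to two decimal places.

Atom tally by fragment:
  pyridine ring core → C:5 H:5 N:1
  (− 2 ring H displaced by substituents)
  + SCH3 → C:1 H:3 S:1
  + COOH → C:1 H:1 O:2
Element totals:
  C: 7
  H: 7
  N: 1
  O: 2
  S: 1
Molecular formula: C7H7NO2S.
  M = 7(12.011) + 7(1.008) + 14.007 + 2(15.999) + 32.06
    = 84.077 + 7.056 + 14.007 + 31.998 + 32.060 = 169.198

169.20 g/mol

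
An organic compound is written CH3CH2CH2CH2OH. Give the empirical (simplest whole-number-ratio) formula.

C4H10O

Element totals:
  C: 4
  H: 10
  O: 1
Molecular formula: C4H10O.
gcd of subscripts (4, 10, 1) = 1, so the empirical formula equals the molecular formula.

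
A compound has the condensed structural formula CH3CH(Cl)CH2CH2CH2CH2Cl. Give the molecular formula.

Atom tally by fragment:
  CH3 → C:1 H:3
  CH(Cl) → C:1 H:1 Cl:1
  CH2 → C:1 H:2
  CH2 → C:1 H:2
  CH2 → C:1 H:2
  CH2Cl → C:1 H:2 Cl:1
Element totals:
  C: 6
  H: 12
  Cl: 2

C6H12Cl2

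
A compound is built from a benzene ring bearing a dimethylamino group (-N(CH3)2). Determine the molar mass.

Atom tally by fragment:
  benzene ring core → C:6 H:6
  (− 1 ring H displaced by substituents)
  + N(CH3)2 → N:1 C:2 H:6
Element totals:
  C: 8
  H: 11
  N: 1
Molecular formula: C8H11N.
  M = 8(12.011) + 11(1.008) + 14.007
    = 96.088 + 11.088 + 14.007 = 121.183

121.18 g/mol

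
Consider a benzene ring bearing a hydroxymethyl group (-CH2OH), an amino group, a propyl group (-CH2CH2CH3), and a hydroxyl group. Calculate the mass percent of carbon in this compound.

Atom tally by fragment:
  benzene ring core → C:6 H:6
  (− 4 ring H displaced by substituents)
  + CH2OH → C:1 H:3 O:1
  + NH2 → N:1 H:2
  + CH2CH2CH3 → C:3 H:7
  + OH → O:1 H:1
Element totals:
  C: 10
  H: 15
  N: 1
  O: 2
Molecular formula: C10H15NO2.
Molar mass = 181.235 g/mol.
Mass from C: 10 × 12.011 = 120.110 g/mol.
%C = 120.110 / 181.235 × 100 = 66.27%.

66.27%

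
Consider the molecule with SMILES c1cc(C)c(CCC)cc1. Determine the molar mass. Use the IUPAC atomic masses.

Atom tally by fragment:
  benzene ring core → C:6 H:6
  (− 2 ring H displaced by substituents)
  + CH3 → C:1 H:3
  + CH2CH2CH3 → C:3 H:7
Element totals:
  C: 10
  H: 14
Molecular formula: C10H14.
  M = 10(12.011) + 14(1.008)
    = 120.110 + 14.112 = 134.222

134.22 g/mol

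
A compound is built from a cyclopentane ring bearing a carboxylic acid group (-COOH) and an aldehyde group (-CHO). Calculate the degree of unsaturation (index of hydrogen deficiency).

3

Atom tally by fragment:
  cyclopentane ring core → C:5 H:10
  (− 2 ring H displaced by substituents)
  + COOH → C:1 H:1 O:2
  + CHO → C:1 H:1 O:1
Element totals:
  C: 7
  H: 10
  O: 3
Molecular formula: C7H10O3.
DoU = (2C + 2 + N − H − X) / 2 = (2·7 + 2 + 0 − 10 − 0) / 2 = 3.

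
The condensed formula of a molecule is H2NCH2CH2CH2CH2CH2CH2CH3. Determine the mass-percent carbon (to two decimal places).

Atom tally by fragment:
  H2NCH2 → C:1 H:4 N:1
  CH2 → C:1 H:2
  CH2 → C:1 H:2
  CH2 → C:1 H:2
  CH2 → C:1 H:2
  CH2 → C:1 H:2
  CH3 → C:1 H:3
Element totals:
  C: 7
  H: 17
  N: 1
Molecular formula: C7H17N.
Molar mass = 115.220 g/mol.
Mass from C: 7 × 12.011 = 84.077 g/mol.
%C = 84.077 / 115.220 × 100 = 72.97%.

72.97%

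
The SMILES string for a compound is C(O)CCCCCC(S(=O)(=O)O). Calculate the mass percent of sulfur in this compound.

Atom tally by fragment:
  HOCH2 → C:1 H:3 O:1
  CH2 → C:1 H:2
  CH2 → C:1 H:2
  CH2 → C:1 H:2
  CH2 → C:1 H:2
  CH2 → C:1 H:2
  CH2SO3H → C:1 H:3 S:1 O:3
Element totals:
  C: 7
  H: 16
  O: 4
  S: 1
Molecular formula: C7H16O4S.
Molar mass = 196.261 g/mol.
Mass from S: 1 × 32.06 = 32.060 g/mol.
%S = 32.060 / 196.261 × 100 = 16.34%.

16.34%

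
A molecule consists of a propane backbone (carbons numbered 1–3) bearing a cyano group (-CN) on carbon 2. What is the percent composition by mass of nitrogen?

20.27%

Atom tally by fragment:
  CH3 → C:1 H:3
  CH(CN) → C:2 H:1 N:1
  CH3 → C:1 H:3
Element totals:
  C: 4
  H: 7
  N: 1
Molecular formula: C4H7N.
Molar mass = 69.107 g/mol.
Mass from N: 1 × 14.007 = 14.007 g/mol.
%N = 14.007 / 69.107 × 100 = 20.27%.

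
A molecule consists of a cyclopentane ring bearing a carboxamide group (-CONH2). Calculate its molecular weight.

113.16 g/mol

Atom tally by fragment:
  cyclopentane ring core → C:5 H:10
  (− 1 ring H displaced by substituents)
  + CONH2 → C:1 H:2 O:1 N:1
Element totals:
  C: 6
  H: 11
  N: 1
  O: 1
Molecular formula: C6H11NO.
  M = 6(12.011) + 11(1.008) + 14.007 + 15.999
    = 72.066 + 11.088 + 14.007 + 15.999 = 113.160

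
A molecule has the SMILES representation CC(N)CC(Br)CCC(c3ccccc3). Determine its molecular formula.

C13H20BrN

Atom tally by fragment:
  CH3 → C:1 H:3
  CH(NH2) → C:1 H:3 N:1
  CH2 → C:1 H:2
  CH(Br) → C:1 H:1 Br:1
  CH2 → C:1 H:2
  CH2 → C:1 H:2
  CH2C6H5 → C:7 H:7
Element totals:
  C: 13
  H: 20
  Br: 1
  N: 1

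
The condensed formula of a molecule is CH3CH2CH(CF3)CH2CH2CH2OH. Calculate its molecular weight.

170.17 g/mol

Atom tally by fragment:
  CH3 → C:1 H:3
  CH2 → C:1 H:2
  CH(CF3) → C:2 H:1 F:3
  CH2 → C:1 H:2
  CH2CH2OH → C:2 H:5 O:1
Element totals:
  C: 7
  H: 13
  F: 3
  O: 1
Molecular formula: C7H13F3O.
  M = 7(12.011) + 13(1.008) + 3(18.998) + 15.999
    = 84.077 + 13.104 + 56.994 + 15.999 = 170.174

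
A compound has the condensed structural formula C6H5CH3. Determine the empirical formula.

C7H8

Atom tally by fragment:
  benzene ring core → C:6 H:6
  (− 1 ring H displaced by substituents)
  + CH3 → C:1 H:3
Element totals:
  C: 7
  H: 8
Molecular formula: C7H8.
gcd of subscripts (7, 8) = 1, so the empirical formula equals the molecular formula.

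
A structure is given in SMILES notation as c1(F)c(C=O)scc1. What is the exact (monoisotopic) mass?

129.9889

Atom tally by fragment:
  thiophene ring core → C:4 H:4 S:1
  (− 2 ring H displaced by substituents)
  + F → F:1
  + CHO → C:1 H:1 O:1
Element totals:
  C: 5
  H: 3
  F: 1
  O: 1
  S: 1
Molecular formula: C5H3FOS.
  M = 5(12.0) + 3(1.007825) + 18.998403 + 15.994915 + 31.972071
    = 60.000000 + 3.023475 + 18.998403 + 15.994915 + 31.972071 = 129.988864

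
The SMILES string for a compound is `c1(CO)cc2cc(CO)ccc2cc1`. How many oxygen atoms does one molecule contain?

2

Atom tally by fragment:
  naphthalene ring system core → C:10 H:8
  (− 2 ring H displaced by substituents)
  + CH2OH → C:1 H:3 O:1
  + CH2OH → C:1 H:3 O:1
Element totals:
  C: 12
  H: 12
  O: 2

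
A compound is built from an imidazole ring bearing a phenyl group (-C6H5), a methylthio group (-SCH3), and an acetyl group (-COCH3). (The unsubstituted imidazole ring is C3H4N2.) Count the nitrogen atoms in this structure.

2

Atom tally by fragment:
  imidazole ring core → C:3 H:4 N:2
  (− 3 ring H displaced by substituents)
  + C6H5 → C:6 H:5
  + SCH3 → C:1 H:3 S:1
  + COCH3 → C:2 H:3 O:1
Element totals:
  C: 12
  H: 12
  N: 2
  O: 1
  S: 1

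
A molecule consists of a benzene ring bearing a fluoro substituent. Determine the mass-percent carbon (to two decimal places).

74.99%

Atom tally by fragment:
  benzene ring core → C:6 H:6
  (− 1 ring H displaced by substituents)
  + F → F:1
Element totals:
  C: 6
  H: 5
  F: 1
Molecular formula: C6H5F.
Molar mass = 96.104 g/mol.
Mass from C: 6 × 12.011 = 72.066 g/mol.
%C = 72.066 / 96.104 × 100 = 74.99%.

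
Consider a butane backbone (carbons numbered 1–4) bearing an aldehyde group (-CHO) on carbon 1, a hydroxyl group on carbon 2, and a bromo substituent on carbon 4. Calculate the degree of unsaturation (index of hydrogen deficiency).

Atom tally by fragment:
  OHCCH2 → C:2 H:3 O:1
  CH(OH) → C:1 H:2 O:1
  CH2 → C:1 H:2
  CH2Br → C:1 H:2 Br:1
Element totals:
  C: 5
  H: 9
  Br: 1
  O: 2
Molecular formula: C5H9BrO2.
DoU = (2C + 2 + N − H − X) / 2 = (2·5 + 2 + 0 − 9 − 1) / 2 = 1.

1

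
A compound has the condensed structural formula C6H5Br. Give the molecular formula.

C6H5Br

Atom tally by fragment:
  benzene ring core → C:6 H:6
  (− 1 ring H displaced by substituents)
  + Br → Br:1
Element totals:
  C: 6
  H: 5
  Br: 1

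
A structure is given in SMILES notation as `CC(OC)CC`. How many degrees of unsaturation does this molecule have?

Atom tally by fragment:
  CH3 → C:1 H:3
  CH(OCH3) → C:2 H:4 O:1
  CH2 → C:1 H:2
  CH3 → C:1 H:3
Element totals:
  C: 5
  H: 12
  O: 1
Molecular formula: C5H12O.
DoU = (2C + 2 + N − H − X) / 2 = (2·5 + 2 + 0 − 12 − 0) / 2 = 0.

0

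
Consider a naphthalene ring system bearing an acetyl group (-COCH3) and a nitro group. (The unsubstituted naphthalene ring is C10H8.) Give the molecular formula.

Atom tally by fragment:
  naphthalene ring system core → C:10 H:8
  (− 2 ring H displaced by substituents)
  + COCH3 → C:2 H:3 O:1
  + NO2 → N:1 O:2
Element totals:
  C: 12
  H: 9
  N: 1
  O: 3

C12H9NO3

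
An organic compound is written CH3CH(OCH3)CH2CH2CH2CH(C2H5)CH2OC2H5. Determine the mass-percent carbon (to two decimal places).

Atom tally by fragment:
  CH3 → C:1 H:3
  CH(OCH3) → C:2 H:4 O:1
  CH2 → C:1 H:2
  CH2 → C:1 H:2
  CH2 → C:1 H:2
  CH(C2H5) → C:3 H:6
  CH2OC2H5 → C:3 H:7 O:1
Element totals:
  C: 12
  H: 26
  O: 2
Molecular formula: C12H26O2.
Molar mass = 202.338 g/mol.
Mass from C: 12 × 12.011 = 144.132 g/mol.
%C = 144.132 / 202.338 × 100 = 71.23%.

71.23%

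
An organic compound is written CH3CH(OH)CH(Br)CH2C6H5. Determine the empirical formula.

C10H13BrO

Atom tally by fragment:
  CH3 → C:1 H:3
  CH(OH) → C:1 H:2 O:1
  CH(Br) → C:1 H:1 Br:1
  CH2C6H5 → C:7 H:7
Element totals:
  C: 10
  H: 13
  Br: 1
  O: 1
Molecular formula: C10H13BrO.
gcd of subscripts (1, 10, 13, 1) = 1, so the empirical formula equals the molecular formula.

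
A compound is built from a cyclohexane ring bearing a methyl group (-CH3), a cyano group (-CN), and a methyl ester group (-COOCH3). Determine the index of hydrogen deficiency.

4

Atom tally by fragment:
  cyclohexane ring core → C:6 H:12
  (− 3 ring H displaced by substituents)
  + CH3 → C:1 H:3
  + CN → C:1 N:1
  + COOCH3 → C:2 H:3 O:2
Element totals:
  C: 10
  H: 15
  N: 1
  O: 2
Molecular formula: C10H15NO2.
DoU = (2C + 2 + N − H − X) / 2 = (2·10 + 2 + 1 − 15 − 0) / 2 = 4.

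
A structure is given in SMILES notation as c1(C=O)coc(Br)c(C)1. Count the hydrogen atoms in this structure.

Atom tally by fragment:
  furan ring core → C:4 H:4 O:1
  (− 3 ring H displaced by substituents)
  + CHO → C:1 H:1 O:1
  + Br → Br:1
  + CH3 → C:1 H:3
Element totals:
  C: 6
  H: 5
  Br: 1
  O: 2

5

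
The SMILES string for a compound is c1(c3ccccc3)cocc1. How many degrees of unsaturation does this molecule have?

Atom tally by fragment:
  furan ring core → C:4 H:4 O:1
  (− 1 ring H displaced by substituents)
  + C6H5 → C:6 H:5
Element totals:
  C: 10
  H: 8
  O: 1
Molecular formula: C10H8O.
DoU = (2C + 2 + N − H − X) / 2 = (2·10 + 2 + 0 − 8 − 0) / 2 = 7.

7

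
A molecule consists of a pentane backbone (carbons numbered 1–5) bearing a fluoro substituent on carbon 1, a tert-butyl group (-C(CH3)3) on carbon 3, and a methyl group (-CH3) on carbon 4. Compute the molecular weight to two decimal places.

Atom tally by fragment:
  FCH2 → C:1 H:2 F:1
  CH2 → C:1 H:2
  CH(C(CH3)3) → C:5 H:10
  CH(CH3) → C:2 H:4
  CH3 → C:1 H:3
Element totals:
  C: 10
  H: 21
  F: 1
Molecular formula: C10H21F.
  M = 10(12.011) + 21(1.008) + 18.998
    = 120.110 + 21.168 + 18.998 = 160.276

160.28 g/mol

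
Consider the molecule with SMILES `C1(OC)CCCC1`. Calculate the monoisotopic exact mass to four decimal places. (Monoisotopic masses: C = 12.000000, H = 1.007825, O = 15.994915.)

Atom tally by fragment:
  cyclopentane ring core → C:5 H:10
  (− 1 ring H displaced by substituents)
  + OCH3 → C:1 H:3 O:1
Element totals:
  C: 6
  H: 12
  O: 1
Molecular formula: C6H12O.
  M = 6(12.0) + 12(1.007825) + 15.994915
    = 72.000000 + 12.093900 + 15.994915 = 100.088815

100.0888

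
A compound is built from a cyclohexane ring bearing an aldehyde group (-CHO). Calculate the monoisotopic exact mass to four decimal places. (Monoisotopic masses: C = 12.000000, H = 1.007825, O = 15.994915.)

Atom tally by fragment:
  cyclohexane ring core → C:6 H:12
  (− 1 ring H displaced by substituents)
  + CHO → C:1 H:1 O:1
Element totals:
  C: 7
  H: 12
  O: 1
Molecular formula: C7H12O.
  M = 7(12.0) + 12(1.007825) + 15.994915
    = 84.000000 + 12.093900 + 15.994915 = 112.088815

112.0888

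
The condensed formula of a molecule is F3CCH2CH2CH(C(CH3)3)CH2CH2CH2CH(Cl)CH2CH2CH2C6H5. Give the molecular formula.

C21H32ClF3

Atom tally by fragment:
  F3CCH2 → C:2 H:2 F:3
  CH2 → C:1 H:2
  CH(C(CH3)3) → C:5 H:10
  CH2 → C:1 H:2
  CH2 → C:1 H:2
  CH2 → C:1 H:2
  CH(Cl) → C:1 H:1 Cl:1
  CH2 → C:1 H:2
  CH2 → C:1 H:2
  CH2C6H5 → C:7 H:7
Element totals:
  C: 21
  H: 32
  Cl: 1
  F: 3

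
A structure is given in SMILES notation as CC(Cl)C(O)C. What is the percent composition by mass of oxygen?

Atom tally by fragment:
  CH3 → C:1 H:3
  CH(Cl) → C:1 H:1 Cl:1
  CH(OH) → C:1 H:2 O:1
  CH3 → C:1 H:3
Element totals:
  C: 4
  H: 9
  Cl: 1
  O: 1
Molecular formula: C4H9ClO.
Molar mass = 108.565 g/mol.
Mass from O: 1 × 15.999 = 15.999 g/mol.
%O = 15.999 / 108.565 × 100 = 14.74%.

14.74%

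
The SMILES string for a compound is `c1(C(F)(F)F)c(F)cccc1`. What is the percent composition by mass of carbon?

Atom tally by fragment:
  benzene ring core → C:6 H:6
  (− 2 ring H displaced by substituents)
  + CF3 → C:1 F:3
  + F → F:1
Element totals:
  C: 7
  H: 4
  F: 4
Molecular formula: C7H4F4.
Molar mass = 164.101 g/mol.
Mass from C: 7 × 12.011 = 84.077 g/mol.
%C = 84.077 / 164.101 × 100 = 51.23%.

51.23%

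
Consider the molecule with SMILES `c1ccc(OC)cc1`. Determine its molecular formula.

Atom tally by fragment:
  benzene ring core → C:6 H:6
  (− 1 ring H displaced by substituents)
  + OCH3 → C:1 H:3 O:1
Element totals:
  C: 7
  H: 8
  O: 1

C7H8O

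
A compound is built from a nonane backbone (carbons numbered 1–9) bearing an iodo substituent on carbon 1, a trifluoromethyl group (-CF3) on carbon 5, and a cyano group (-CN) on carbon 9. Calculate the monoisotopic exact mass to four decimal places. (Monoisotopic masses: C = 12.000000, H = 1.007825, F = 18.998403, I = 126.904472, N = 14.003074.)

347.0358

Atom tally by fragment:
  ICH2 → C:1 H:2 I:1
  CH2 → C:1 H:2
  CH2 → C:1 H:2
  CH2 → C:1 H:2
  CH(CF3) → C:2 H:1 F:3
  CH2 → C:1 H:2
  CH2 → C:1 H:2
  CH2 → C:1 H:2
  CH2CN → C:2 H:2 N:1
Element totals:
  C: 11
  H: 17
  F: 3
  I: 1
  N: 1
Molecular formula: C11H17F3IN.
  M = 11(12.0) + 17(1.007825) + 3(18.998403) + 126.904472 + 14.003074
    = 132.000000 + 17.133025 + 56.995209 + 126.904472 + 14.003074 = 347.035780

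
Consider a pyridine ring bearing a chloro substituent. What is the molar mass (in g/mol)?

113.54 g/mol

Atom tally by fragment:
  pyridine ring core → C:5 H:5 N:1
  (− 1 ring H displaced by substituents)
  + Cl → Cl:1
Element totals:
  C: 5
  H: 4
  Cl: 1
  N: 1
Molecular formula: C5H4ClN.
  M = 5(12.011) + 4(1.008) + 35.45 + 14.007
    = 60.055 + 4.032 + 35.450 + 14.007 = 113.544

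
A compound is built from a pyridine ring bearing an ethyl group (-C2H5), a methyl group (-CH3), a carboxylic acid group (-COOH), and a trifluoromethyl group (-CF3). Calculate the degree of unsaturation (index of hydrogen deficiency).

5

Atom tally by fragment:
  pyridine ring core → C:5 H:5 N:1
  (− 4 ring H displaced by substituents)
  + C2H5 → C:2 H:5
  + CH3 → C:1 H:3
  + COOH → C:1 H:1 O:2
  + CF3 → C:1 F:3
Element totals:
  C: 10
  H: 10
  F: 3
  N: 1
  O: 2
Molecular formula: C10H10F3NO2.
DoU = (2C + 2 + N − H − X) / 2 = (2·10 + 2 + 1 − 10 − 3) / 2 = 5.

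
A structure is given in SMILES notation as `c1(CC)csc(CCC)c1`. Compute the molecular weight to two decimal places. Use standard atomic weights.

Atom tally by fragment:
  thiophene ring core → C:4 H:4 S:1
  (− 2 ring H displaced by substituents)
  + C2H5 → C:2 H:5
  + CH2CH2CH3 → C:3 H:7
Element totals:
  C: 9
  H: 14
  S: 1
Molecular formula: C9H14S.
  M = 9(12.011) + 14(1.008) + 32.06
    = 108.099 + 14.112 + 32.060 = 154.271

154.27 g/mol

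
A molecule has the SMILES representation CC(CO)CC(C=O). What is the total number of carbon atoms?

Atom tally by fragment:
  CH3 → C:1 H:3
  CH(CH2OH) → C:2 H:4 O:1
  CH2 → C:1 H:2
  CH2CHO → C:2 H:3 O:1
Element totals:
  C: 6
  H: 12
  O: 2

6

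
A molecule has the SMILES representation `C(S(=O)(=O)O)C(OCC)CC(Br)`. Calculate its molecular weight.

261.13 g/mol

Atom tally by fragment:
  HO3SCH2 → C:1 H:3 S:1 O:3
  CH(OC2H5) → C:3 H:6 O:1
  CH2 → C:1 H:2
  CH2Br → C:1 H:2 Br:1
Element totals:
  C: 6
  H: 13
  Br: 1
  O: 4
  S: 1
Molecular formula: C6H13BrO4S.
  M = 6(12.011) + 13(1.008) + 79.904 + 4(15.999) + 32.06
    = 72.066 + 13.104 + 79.904 + 63.996 + 32.060 = 261.130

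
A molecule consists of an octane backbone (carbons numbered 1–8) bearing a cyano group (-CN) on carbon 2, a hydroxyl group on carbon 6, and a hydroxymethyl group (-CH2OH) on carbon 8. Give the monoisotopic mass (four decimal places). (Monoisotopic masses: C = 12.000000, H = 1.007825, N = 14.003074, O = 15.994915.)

185.1416

Atom tally by fragment:
  CH3 → C:1 H:3
  CH(CN) → C:2 H:1 N:1
  CH2 → C:1 H:2
  CH2 → C:1 H:2
  CH2 → C:1 H:2
  CH(OH) → C:1 H:2 O:1
  CH2 → C:1 H:2
  CH2CH2OH → C:2 H:5 O:1
Element totals:
  C: 10
  H: 19
  N: 1
  O: 2
Molecular formula: C10H19NO2.
  M = 10(12.0) + 19(1.007825) + 14.003074 + 2(15.994915)
    = 120.000000 + 19.148675 + 14.003074 + 31.989830 = 185.141579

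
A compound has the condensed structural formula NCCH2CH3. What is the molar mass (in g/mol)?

55.08 g/mol

Atom tally by fragment:
  NCCH2 → C:2 H:2 N:1
  CH3 → C:1 H:3
Element totals:
  C: 3
  H: 5
  N: 1
Molecular formula: C3H5N.
  M = 3(12.011) + 5(1.008) + 14.007
    = 36.033 + 5.040 + 14.007 = 55.080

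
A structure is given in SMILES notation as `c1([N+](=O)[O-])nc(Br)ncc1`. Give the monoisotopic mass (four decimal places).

Atom tally by fragment:
  pyrimidine ring core → C:4 H:4 N:2
  (− 2 ring H displaced by substituents)
  + NO2 → N:1 O:2
  + Br → Br:1
Element totals:
  C: 4
  H: 2
  Br: 1
  N: 3
  O: 2
Molecular formula: C4H2BrN3O2.
  M = 4(12.0) + 2(1.007825) + 78.918338 + 3(14.003074) + 2(15.994915)
    = 48.000000 + 2.015650 + 78.918338 + 42.009222 + 31.989830 = 202.933040

202.9330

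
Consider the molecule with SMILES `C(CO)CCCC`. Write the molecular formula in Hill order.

C6H14O

Atom tally by fragment:
  HOCH2CH2 → C:2 H:5 O:1
  CH2 → C:1 H:2
  CH2 → C:1 H:2
  CH2 → C:1 H:2
  CH3 → C:1 H:3
Element totals:
  C: 6
  H: 14
  O: 1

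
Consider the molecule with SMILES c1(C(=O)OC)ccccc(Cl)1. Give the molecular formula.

Atom tally by fragment:
  benzene ring core → C:6 H:6
  (− 2 ring H displaced by substituents)
  + COOCH3 → C:2 H:3 O:2
  + Cl → Cl:1
Element totals:
  C: 8
  H: 7
  Cl: 1
  O: 2

C8H7ClO2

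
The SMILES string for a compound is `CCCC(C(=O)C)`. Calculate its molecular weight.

Atom tally by fragment:
  CH3 → C:1 H:3
  CH2 → C:1 H:2
  CH2 → C:1 H:2
  CH2COCH3 → C:3 H:5 O:1
Element totals:
  C: 6
  H: 12
  O: 1
Molecular formula: C6H12O.
  M = 6(12.011) + 12(1.008) + 15.999
    = 72.066 + 12.096 + 15.999 = 100.161

100.16 g/mol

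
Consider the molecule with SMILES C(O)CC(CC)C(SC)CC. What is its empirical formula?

C9H20OS

Atom tally by fragment:
  HOCH2 → C:1 H:3 O:1
  CH2 → C:1 H:2
  CH(C2H5) → C:3 H:6
  CH(SCH3) → C:2 H:4 S:1
  CH2 → C:1 H:2
  CH3 → C:1 H:3
Element totals:
  C: 9
  H: 20
  O: 1
  S: 1
Molecular formula: C9H20OS.
gcd of subscripts (9, 20, 1, 1) = 1, so the empirical formula equals the molecular formula.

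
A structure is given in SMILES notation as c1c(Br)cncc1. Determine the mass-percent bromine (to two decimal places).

50.57%

Atom tally by fragment:
  pyridine ring core → C:5 H:5 N:1
  (− 1 ring H displaced by substituents)
  + Br → Br:1
Element totals:
  C: 5
  H: 4
  Br: 1
  N: 1
Molecular formula: C5H4BrN.
Molar mass = 157.998 g/mol.
Mass from Br: 1 × 79.904 = 79.904 g/mol.
%Br = 79.904 / 157.998 × 100 = 50.57%.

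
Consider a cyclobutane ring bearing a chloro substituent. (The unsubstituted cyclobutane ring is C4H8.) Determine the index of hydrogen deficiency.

1

Atom tally by fragment:
  cyclobutane ring core → C:4 H:8
  (− 1 ring H displaced by substituents)
  + Cl → Cl:1
Element totals:
  C: 4
  H: 7
  Cl: 1
Molecular formula: C4H7Cl.
DoU = (2C + 2 + N − H − X) / 2 = (2·4 + 2 + 0 − 7 − 1) / 2 = 1.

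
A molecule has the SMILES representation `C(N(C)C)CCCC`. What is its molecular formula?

C7H17N

Atom tally by fragment:
  (CH3)2NCH2 → C:3 H:8 N:1
  CH2 → C:1 H:2
  CH2 → C:1 H:2
  CH2 → C:1 H:2
  CH3 → C:1 H:3
Element totals:
  C: 7
  H: 17
  N: 1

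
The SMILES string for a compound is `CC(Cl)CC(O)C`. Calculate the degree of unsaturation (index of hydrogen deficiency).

0

Atom tally by fragment:
  CH3 → C:1 H:3
  CH(Cl) → C:1 H:1 Cl:1
  CH2 → C:1 H:2
  CH(OH) → C:1 H:2 O:1
  CH3 → C:1 H:3
Element totals:
  C: 5
  H: 11
  Cl: 1
  O: 1
Molecular formula: C5H11ClO.
DoU = (2C + 2 + N − H − X) / 2 = (2·5 + 2 + 0 − 11 − 1) / 2 = 0.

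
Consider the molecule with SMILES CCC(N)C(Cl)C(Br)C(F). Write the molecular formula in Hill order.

Atom tally by fragment:
  CH3 → C:1 H:3
  CH2 → C:1 H:2
  CH(NH2) → C:1 H:3 N:1
  CH(Cl) → C:1 H:1 Cl:1
  CH(Br) → C:1 H:1 Br:1
  CH2F → C:1 H:2 F:1
Element totals:
  C: 6
  H: 12
  Br: 1
  Cl: 1
  F: 1
  N: 1

C6H12BrClFN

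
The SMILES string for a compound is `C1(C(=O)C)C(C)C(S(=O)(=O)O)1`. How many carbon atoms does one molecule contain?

Atom tally by fragment:
  cyclopropane ring core → C:3 H:6
  (− 3 ring H displaced by substituents)
  + COCH3 → C:2 H:3 O:1
  + CH3 → C:1 H:3
  + SO3H → S:1 O:3 H:1
Element totals:
  C: 6
  H: 10
  O: 4
  S: 1

6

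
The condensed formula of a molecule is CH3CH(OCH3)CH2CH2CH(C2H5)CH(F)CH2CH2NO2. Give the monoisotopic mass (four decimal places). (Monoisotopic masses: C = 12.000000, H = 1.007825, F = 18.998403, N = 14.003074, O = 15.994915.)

Atom tally by fragment:
  CH3 → C:1 H:3
  CH(OCH3) → C:2 H:4 O:1
  CH2 → C:1 H:2
  CH2 → C:1 H:2
  CH(C2H5) → C:3 H:6
  CH(F) → C:1 H:1 F:1
  CH2 → C:1 H:2
  CH2NO2 → C:1 H:2 N:1 O:2
Element totals:
  C: 11
  H: 22
  F: 1
  N: 1
  O: 3
Molecular formula: C11H22FNO3.
  M = 11(12.0) + 22(1.007825) + 18.998403 + 14.003074 + 3(15.994915)
    = 132.000000 + 22.172150 + 18.998403 + 14.003074 + 47.984745 = 235.158372

235.1584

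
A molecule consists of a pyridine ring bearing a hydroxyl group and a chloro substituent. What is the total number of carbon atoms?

Atom tally by fragment:
  pyridine ring core → C:5 H:5 N:1
  (− 2 ring H displaced by substituents)
  + OH → O:1 H:1
  + Cl → Cl:1
Element totals:
  C: 5
  H: 4
  Cl: 1
  N: 1
  O: 1

5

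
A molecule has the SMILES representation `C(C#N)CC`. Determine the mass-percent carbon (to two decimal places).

Atom tally by fragment:
  NCCH2 → C:2 H:2 N:1
  CH2 → C:1 H:2
  CH3 → C:1 H:3
Element totals:
  C: 4
  H: 7
  N: 1
Molecular formula: C4H7N.
Molar mass = 69.107 g/mol.
Mass from C: 4 × 12.011 = 48.044 g/mol.
%C = 48.044 / 69.107 × 100 = 69.52%.

69.52%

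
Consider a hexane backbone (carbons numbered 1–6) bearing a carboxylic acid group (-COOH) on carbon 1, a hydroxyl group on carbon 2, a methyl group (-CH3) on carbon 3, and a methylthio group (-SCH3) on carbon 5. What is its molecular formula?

Atom tally by fragment:
  HOOCCH2 → C:2 H:3 O:2
  CH(OH) → C:1 H:2 O:1
  CH(CH3) → C:2 H:4
  CH2 → C:1 H:2
  CH(SCH3) → C:2 H:4 S:1
  CH3 → C:1 H:3
Element totals:
  C: 9
  H: 18
  O: 3
  S: 1

C9H18O3S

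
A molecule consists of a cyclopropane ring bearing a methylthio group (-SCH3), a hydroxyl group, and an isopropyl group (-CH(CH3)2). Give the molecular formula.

C7H14OS

Atom tally by fragment:
  cyclopropane ring core → C:3 H:6
  (− 3 ring H displaced by substituents)
  + SCH3 → C:1 H:3 S:1
  + OH → O:1 H:1
  + CH(CH3)2 → C:3 H:7
Element totals:
  C: 7
  H: 14
  O: 1
  S: 1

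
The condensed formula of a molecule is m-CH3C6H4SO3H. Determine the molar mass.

172.20 g/mol

Atom tally by fragment:
  benzene ring core → C:6 H:6
  (− 2 ring H displaced by substituents)
  + CH3 → C:1 H:3
  + SO3H → S:1 O:3 H:1
Element totals:
  C: 7
  H: 8
  O: 3
  S: 1
Molecular formula: C7H8O3S.
  M = 7(12.011) + 8(1.008) + 3(15.999) + 32.06
    = 84.077 + 8.064 + 47.997 + 32.060 = 172.198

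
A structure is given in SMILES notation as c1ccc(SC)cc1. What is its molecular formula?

C7H8S

Atom tally by fragment:
  benzene ring core → C:6 H:6
  (− 1 ring H displaced by substituents)
  + SCH3 → C:1 H:3 S:1
Element totals:
  C: 7
  H: 8
  S: 1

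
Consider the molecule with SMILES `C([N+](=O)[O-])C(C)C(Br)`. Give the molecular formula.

C4H8BrNO2

Atom tally by fragment:
  O2NCH2 → C:1 H:2 N:1 O:2
  CH(CH3) → C:2 H:4
  CH2Br → C:1 H:2 Br:1
Element totals:
  C: 4
  H: 8
  Br: 1
  N: 1
  O: 2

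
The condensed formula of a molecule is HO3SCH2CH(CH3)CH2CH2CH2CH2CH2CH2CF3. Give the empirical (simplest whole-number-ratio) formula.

C10H19F3O3S

Atom tally by fragment:
  HO3SCH2 → C:1 H:3 S:1 O:3
  CH(CH3) → C:2 H:4
  CH2 → C:1 H:2
  CH2 → C:1 H:2
  CH2 → C:1 H:2
  CH2 → C:1 H:2
  CH2 → C:1 H:2
  CH2CF3 → C:2 H:2 F:3
Element totals:
  C: 10
  H: 19
  F: 3
  O: 3
  S: 1
Molecular formula: C10H19F3O3S.
gcd of subscripts (10, 3, 19, 3, 1) = 1, so the empirical formula equals the molecular formula.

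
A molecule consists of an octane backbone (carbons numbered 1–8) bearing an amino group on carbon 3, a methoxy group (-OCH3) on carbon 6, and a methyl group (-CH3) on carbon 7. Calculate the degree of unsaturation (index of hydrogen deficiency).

0

Atom tally by fragment:
  CH3 → C:1 H:3
  CH2 → C:1 H:2
  CH(NH2) → C:1 H:3 N:1
  CH2 → C:1 H:2
  CH2 → C:1 H:2
  CH(OCH3) → C:2 H:4 O:1
  CH(CH3) → C:2 H:4
  CH3 → C:1 H:3
Element totals:
  C: 10
  H: 23
  N: 1
  O: 1
Molecular formula: C10H23NO.
DoU = (2C + 2 + N − H − X) / 2 = (2·10 + 2 + 1 − 23 − 0) / 2 = 0.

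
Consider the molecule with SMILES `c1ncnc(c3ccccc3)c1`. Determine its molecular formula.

Atom tally by fragment:
  pyrimidine ring core → C:4 H:4 N:2
  (− 1 ring H displaced by substituents)
  + C6H5 → C:6 H:5
Element totals:
  C: 10
  H: 8
  N: 2

C10H8N2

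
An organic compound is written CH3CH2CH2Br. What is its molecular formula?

C3H7Br

Element totals:
  C: 3
  H: 7
  Br: 1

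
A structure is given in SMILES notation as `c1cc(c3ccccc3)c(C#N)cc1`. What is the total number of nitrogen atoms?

1

Atom tally by fragment:
  benzene ring core → C:6 H:6
  (− 2 ring H displaced by substituents)
  + C6H5 → C:6 H:5
  + CN → C:1 N:1
Element totals:
  C: 13
  H: 9
  N: 1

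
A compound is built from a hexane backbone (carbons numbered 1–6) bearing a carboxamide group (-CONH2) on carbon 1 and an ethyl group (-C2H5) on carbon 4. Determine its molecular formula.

Atom tally by fragment:
  H2NOCCH2 → C:2 H:4 O:1 N:1
  CH2 → C:1 H:2
  CH2 → C:1 H:2
  CH(C2H5) → C:3 H:6
  CH2 → C:1 H:2
  CH3 → C:1 H:3
Element totals:
  C: 9
  H: 19
  N: 1
  O: 1

C9H19NO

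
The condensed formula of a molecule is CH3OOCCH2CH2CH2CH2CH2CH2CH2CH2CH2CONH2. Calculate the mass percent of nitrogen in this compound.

6.11%

Element totals:
  C: 12
  H: 23
  N: 1
  O: 3
Molecular formula: C12H23NO3.
Molar mass = 229.320 g/mol.
Mass from N: 1 × 14.007 = 14.007 g/mol.
%N = 14.007 / 229.320 × 100 = 6.11%.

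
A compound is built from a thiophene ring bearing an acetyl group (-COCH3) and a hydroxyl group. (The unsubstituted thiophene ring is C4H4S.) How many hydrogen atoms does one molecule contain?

6

Atom tally by fragment:
  thiophene ring core → C:4 H:4 S:1
  (− 2 ring H displaced by substituents)
  + COCH3 → C:2 H:3 O:1
  + OH → O:1 H:1
Element totals:
  C: 6
  H: 6
  O: 2
  S: 1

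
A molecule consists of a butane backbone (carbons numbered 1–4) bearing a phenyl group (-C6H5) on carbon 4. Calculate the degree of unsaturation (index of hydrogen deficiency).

Atom tally by fragment:
  CH3 → C:1 H:3
  CH2 → C:1 H:2
  CH2 → C:1 H:2
  CH2C6H5 → C:7 H:7
Element totals:
  C: 10
  H: 14
Molecular formula: C10H14.
DoU = (2C + 2 + N − H − X) / 2 = (2·10 + 2 + 0 − 14 − 0) / 2 = 4.

4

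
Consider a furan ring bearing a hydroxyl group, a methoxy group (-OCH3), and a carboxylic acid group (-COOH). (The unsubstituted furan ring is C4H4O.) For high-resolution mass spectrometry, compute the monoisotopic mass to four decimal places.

158.0215

Atom tally by fragment:
  furan ring core → C:4 H:4 O:1
  (− 3 ring H displaced by substituents)
  + OH → O:1 H:1
  + OCH3 → C:1 H:3 O:1
  + COOH → C:1 H:1 O:2
Element totals:
  C: 6
  H: 6
  O: 5
Molecular formula: C6H6O5.
  M = 6(12.0) + 6(1.007825) + 5(15.994915)
    = 72.000000 + 6.046950 + 79.974575 = 158.021525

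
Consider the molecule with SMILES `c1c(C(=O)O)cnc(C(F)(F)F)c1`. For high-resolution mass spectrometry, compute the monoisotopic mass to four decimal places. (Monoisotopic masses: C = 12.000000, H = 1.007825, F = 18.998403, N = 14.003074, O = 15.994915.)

191.0194

Atom tally by fragment:
  pyridine ring core → C:5 H:5 N:1
  (− 2 ring H displaced by substituents)
  + COOH → C:1 H:1 O:2
  + CF3 → C:1 F:3
Element totals:
  C: 7
  H: 4
  F: 3
  N: 1
  O: 2
Molecular formula: C7H4F3NO2.
  M = 7(12.0) + 4(1.007825) + 3(18.998403) + 14.003074 + 2(15.994915)
    = 84.000000 + 4.031300 + 56.995209 + 14.003074 + 31.989830 = 191.019413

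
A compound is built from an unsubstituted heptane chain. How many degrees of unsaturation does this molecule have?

Atom tally by fragment:
  CH3 → C:1 H:3
  CH2 → C:1 H:2
  CH2 → C:1 H:2
  CH2 → C:1 H:2
  CH2 → C:1 H:2
  CH2 → C:1 H:2
  CH3 → C:1 H:3
Element totals:
  C: 7
  H: 16
Molecular formula: C7H16.
DoU = (2C + 2 + N − H − X) / 2 = (2·7 + 2 + 0 − 16 − 0) / 2 = 0.

0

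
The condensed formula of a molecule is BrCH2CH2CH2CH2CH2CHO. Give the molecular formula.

C6H11BrO

Atom tally by fragment:
  BrCH2 → C:1 H:2 Br:1
  CH2 → C:1 H:2
  CH2 → C:1 H:2
  CH2 → C:1 H:2
  CH2CHO → C:2 H:3 O:1
Element totals:
  C: 6
  H: 11
  Br: 1
  O: 1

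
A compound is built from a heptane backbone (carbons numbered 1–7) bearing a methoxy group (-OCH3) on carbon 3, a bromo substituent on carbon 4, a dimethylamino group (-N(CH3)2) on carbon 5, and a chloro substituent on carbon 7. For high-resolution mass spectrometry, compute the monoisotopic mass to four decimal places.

285.0495

Atom tally by fragment:
  CH3 → C:1 H:3
  CH2 → C:1 H:2
  CH(OCH3) → C:2 H:4 O:1
  CH(Br) → C:1 H:1 Br:1
  CH(N(CH3)2) → C:3 H:7 N:1
  CH2 → C:1 H:2
  CH2Cl → C:1 H:2 Cl:1
Element totals:
  C: 10
  H: 21
  Br: 1
  Cl: 1
  N: 1
  O: 1
Molecular formula: C10H21BrClNO.
  M = 10(12.0) + 21(1.007825) + 78.918338 + 34.968853 + 14.003074 + 15.994915
    = 120.000000 + 21.164325 + 78.918338 + 34.968853 + 14.003074 + 15.994915 = 285.049505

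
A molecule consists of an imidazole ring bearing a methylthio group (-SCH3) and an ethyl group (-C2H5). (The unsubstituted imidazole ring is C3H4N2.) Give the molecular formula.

C6H10N2S

Atom tally by fragment:
  imidazole ring core → C:3 H:4 N:2
  (− 2 ring H displaced by substituents)
  + SCH3 → C:1 H:3 S:1
  + C2H5 → C:2 H:5
Element totals:
  C: 6
  H: 10
  N: 2
  S: 1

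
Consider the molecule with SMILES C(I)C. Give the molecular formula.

C2H5I

Atom tally by fragment:
  ICH2 → C:1 H:2 I:1
  CH3 → C:1 H:3
Element totals:
  C: 2
  H: 5
  I: 1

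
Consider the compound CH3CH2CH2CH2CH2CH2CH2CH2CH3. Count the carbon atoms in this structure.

9

Element totals:
  C: 9
  H: 20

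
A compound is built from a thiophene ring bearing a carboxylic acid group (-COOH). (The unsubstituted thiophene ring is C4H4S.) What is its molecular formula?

C5H4O2S

Atom tally by fragment:
  thiophene ring core → C:4 H:4 S:1
  (− 1 ring H displaced by substituents)
  + COOH → C:1 H:1 O:2
Element totals:
  C: 5
  H: 4
  O: 2
  S: 1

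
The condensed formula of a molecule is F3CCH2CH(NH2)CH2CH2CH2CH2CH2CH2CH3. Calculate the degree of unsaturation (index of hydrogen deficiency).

Atom tally by fragment:
  F3CCH2 → C:2 H:2 F:3
  CH(NH2) → C:1 H:3 N:1
  CH2 → C:1 H:2
  CH2 → C:1 H:2
  CH2 → C:1 H:2
  CH2 → C:1 H:2
  CH2 → C:1 H:2
  CH2 → C:1 H:2
  CH3 → C:1 H:3
Element totals:
  C: 10
  H: 20
  F: 3
  N: 1
Molecular formula: C10H20F3N.
DoU = (2C + 2 + N − H − X) / 2 = (2·10 + 2 + 1 − 20 − 3) / 2 = 0.

0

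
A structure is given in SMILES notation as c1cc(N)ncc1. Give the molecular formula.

Atom tally by fragment:
  pyridine ring core → C:5 H:5 N:1
  (− 1 ring H displaced by substituents)
  + NH2 → N:1 H:2
Element totals:
  C: 5
  H: 6
  N: 2

C5H6N2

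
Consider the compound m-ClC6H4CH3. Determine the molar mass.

126.58 g/mol

Element totals:
  C: 7
  H: 7
  Cl: 1
Molecular formula: C7H7Cl.
  M = 7(12.011) + 7(1.008) + 35.45
    = 84.077 + 7.056 + 35.450 = 126.583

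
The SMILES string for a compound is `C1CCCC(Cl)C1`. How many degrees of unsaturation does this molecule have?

Atom tally by fragment:
  cyclohexane ring core → C:6 H:12
  (− 1 ring H displaced by substituents)
  + Cl → Cl:1
Element totals:
  C: 6
  H: 11
  Cl: 1
Molecular formula: C6H11Cl.
DoU = (2C + 2 + N − H − X) / 2 = (2·6 + 2 + 0 − 11 − 1) / 2 = 1.

1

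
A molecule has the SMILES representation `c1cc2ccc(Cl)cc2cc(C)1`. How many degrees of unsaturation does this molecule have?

Atom tally by fragment:
  naphthalene ring system core → C:10 H:8
  (− 2 ring H displaced by substituents)
  + Cl → Cl:1
  + CH3 → C:1 H:3
Element totals:
  C: 11
  H: 9
  Cl: 1
Molecular formula: C11H9Cl.
DoU = (2C + 2 + N − H − X) / 2 = (2·11 + 2 + 0 − 9 − 1) / 2 = 7.

7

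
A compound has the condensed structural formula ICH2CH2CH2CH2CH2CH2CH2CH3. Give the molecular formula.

C8H17I

Element totals:
  C: 8
  H: 17
  I: 1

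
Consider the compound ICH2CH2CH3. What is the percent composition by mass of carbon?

Atom tally by fragment:
  ICH2 → C:1 H:2 I:1
  CH2 → C:1 H:2
  CH3 → C:1 H:3
Element totals:
  C: 3
  H: 7
  I: 1
Molecular formula: C3H7I.
Molar mass = 169.993 g/mol.
Mass from C: 3 × 12.011 = 36.033 g/mol.
%C = 36.033 / 169.993 × 100 = 21.20%.

21.20%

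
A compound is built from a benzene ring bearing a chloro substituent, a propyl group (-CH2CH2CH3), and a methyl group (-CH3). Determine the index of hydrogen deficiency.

4

Atom tally by fragment:
  benzene ring core → C:6 H:6
  (− 3 ring H displaced by substituents)
  + Cl → Cl:1
  + CH2CH2CH3 → C:3 H:7
  + CH3 → C:1 H:3
Element totals:
  C: 10
  H: 13
  Cl: 1
Molecular formula: C10H13Cl.
DoU = (2C + 2 + N − H − X) / 2 = (2·10 + 2 + 0 − 13 − 1) / 2 = 4.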